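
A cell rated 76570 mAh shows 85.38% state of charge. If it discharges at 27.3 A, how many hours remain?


Convert: C_total = 76570 mAh = 76.57 Ah
Step 1: remaining = SOC/100 * C_total = 85.38/100 * 76.57 = 65.375 Ah
Step 2: t = remaining / I = 65.375 / 27.3 = 2.395 hr

2.395 hr


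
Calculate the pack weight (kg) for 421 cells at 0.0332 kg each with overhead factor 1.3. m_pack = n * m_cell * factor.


Cell mass sum = 421 * 0.0332 = 13.977 kg
With overhead 1.3: m_pack = 13.977 * 1.3 = 18.17 kg

18.17 kg


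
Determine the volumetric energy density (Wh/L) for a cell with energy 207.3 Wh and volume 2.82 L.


Volumetric ED = 207.3 Wh / 2.82 L = 73.51 Wh/L

73.51 Wh/L


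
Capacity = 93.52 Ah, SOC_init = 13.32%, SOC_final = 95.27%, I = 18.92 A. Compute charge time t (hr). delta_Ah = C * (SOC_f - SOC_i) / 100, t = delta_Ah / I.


delta_Ah = 93.52 * (95.27 - 13.32) / 100 = 76.64 Ah
t = delta_Ah / I = 76.64 / 18.92 = 4.051 hr

4.051 hr


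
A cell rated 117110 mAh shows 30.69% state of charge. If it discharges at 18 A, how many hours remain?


Convert: C_total = 117110 mAh = 117.11 Ah
Step 1: remaining = SOC/100 * C_total = 30.69/100 * 117.11 = 35.941 Ah
Step 2: t = remaining / I = 35.941 / 18 = 1.997 hr

1.997 hr


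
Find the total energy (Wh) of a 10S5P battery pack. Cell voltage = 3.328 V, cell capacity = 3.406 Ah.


E = Ns * Vcell * Np * Ccell = 10 * 3.328 * 5 * 3.406 = 566.8 Wh

566.8 Wh


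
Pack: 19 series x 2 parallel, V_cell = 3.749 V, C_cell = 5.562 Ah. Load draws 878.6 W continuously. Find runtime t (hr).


Step 1: E_pack = Ns * V_cell * Np * C_cell = 19 * 3.749 * 2 * 5.562 = 792.37 Wh
Step 2: t = E_pack / P = 792.37 / 878.6 = 0.9019 hr

0.9019 hr


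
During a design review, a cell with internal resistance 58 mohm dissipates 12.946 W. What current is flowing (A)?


Convert: R = 58 mohm = 0.058 ohm
I = sqrt(Q / R) = sqrt(12.946 / 0.058) = sqrt(223.21) = 14.94 A

14.94 A


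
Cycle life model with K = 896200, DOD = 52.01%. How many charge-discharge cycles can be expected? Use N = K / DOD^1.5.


Step 1: DOD^1.5 = 52.01^1.5 = 375.09
Step 2: N = 896200 / 375.09 = 2389 cycles

2389 cycles


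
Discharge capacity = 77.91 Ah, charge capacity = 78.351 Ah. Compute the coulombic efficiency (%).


Coulombic efficiency = 77.91/78.351 * 100% = 99.44%

99.44%


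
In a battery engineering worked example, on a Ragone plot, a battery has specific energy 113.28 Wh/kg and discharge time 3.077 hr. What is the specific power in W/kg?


P_specific = E / t = 113.28 / 3.077 = 36.82 W/kg

36.82 W/kg


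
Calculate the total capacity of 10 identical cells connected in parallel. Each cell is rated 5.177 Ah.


Parallel capacities add: 10 * 5.177 Ah = 51.77 Ah

51.77 Ah


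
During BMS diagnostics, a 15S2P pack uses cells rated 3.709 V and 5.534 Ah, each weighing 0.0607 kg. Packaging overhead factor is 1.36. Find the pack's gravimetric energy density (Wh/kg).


Step 1: V_pack = 15 * 3.709 = 55.635 V
Step 2: C_pack = 2 * 5.534 = 11.068 Ah
Step 3: E_pack = V_pack * C_pack = 55.635 * 11.068 = 615.77 Wh
Step 4: m_pack = 15 * 2 * 0.0607 * 1.36 = 2.4766 kg
Step 5: ED = E_pack / m_pack = 615.77 / 2.4766 = 248.6 Wh/kg

248.6 Wh/kg


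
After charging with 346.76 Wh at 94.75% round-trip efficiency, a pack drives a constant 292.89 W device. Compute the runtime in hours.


Step 1: E_discharge = eta/100 * E_charge = 94.75/100 * 346.76 = 328.56 Wh
Step 2: t = E_discharge / P = 328.56 / 292.89 = 1.122 hr

1.122 hr


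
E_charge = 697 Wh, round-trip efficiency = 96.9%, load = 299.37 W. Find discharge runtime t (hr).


Step 1: E_discharge = eta/100 * E_charge = 96.9/100 * 697 = 675.39 Wh
Step 2: t = E_discharge / P = 675.39 / 299.37 = 2.256 hr

2.256 hr


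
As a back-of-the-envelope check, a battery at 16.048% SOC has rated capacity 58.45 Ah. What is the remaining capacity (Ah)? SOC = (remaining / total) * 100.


remaining = SOC / 100 * total = 16.048 / 100 * 58.45 = 9.380 Ah

9.380 Ah


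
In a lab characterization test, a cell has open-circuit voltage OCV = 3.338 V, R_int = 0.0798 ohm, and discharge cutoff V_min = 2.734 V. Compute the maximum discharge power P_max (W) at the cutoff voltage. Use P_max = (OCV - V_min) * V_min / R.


P_max = (OCV - V_min) * V_min / R = (3.338 - 2.734) * 2.734 / 0.0798 = 0.604 * 2.734 / 0.0798 = 20.69 W

20.69 W


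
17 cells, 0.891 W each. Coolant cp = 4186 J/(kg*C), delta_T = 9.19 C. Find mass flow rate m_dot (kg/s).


Q_total = 17 * 0.891 = 15.147 W
m_dot = Q_total / (cp * dT) = 15.147 / (4186 * 9.19) = 3.937e-04 kg/s

3.937e-04 kg/s


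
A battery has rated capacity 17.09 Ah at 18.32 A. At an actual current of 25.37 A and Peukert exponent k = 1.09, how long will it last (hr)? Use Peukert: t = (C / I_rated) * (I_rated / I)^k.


t_rated = C / I_rated = 17.09 / 18.32 = 0.93286 hr
(I_rated/I)^k = (0.72211)^1.09 = 0.70126
t = t_rated * (I_rated/I)^k = 0.93286 * 0.70126 = 0.6542 hr

0.6542 hr


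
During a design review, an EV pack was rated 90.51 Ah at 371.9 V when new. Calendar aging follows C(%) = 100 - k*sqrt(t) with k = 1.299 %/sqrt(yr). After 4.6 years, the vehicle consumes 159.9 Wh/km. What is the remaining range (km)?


Step 1: capacity retention = 100 - 1.299 * sqrt(4.6) = 100 - 1.299 * 2.1448 = 97.214%
Step 2: C_now = 90.51 * 97.214/100 = 87.988 Ah
Step 3: E_pack = V * C_now = 371.9 * 87.988 = 32723 Wh
Step 4: range = E_pack / consumption = 32723 / 159.9 = 204.6 km

204.6 km


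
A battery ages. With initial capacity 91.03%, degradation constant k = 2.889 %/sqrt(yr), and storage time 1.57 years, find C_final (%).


Step 1: sqrt(1.57 yr) = 1.253
Step 2: drop = 2.889 * 1.253 = 3.6199
Step 3: C_final = 91.03 - 3.6199 = 87.41%

87.41%


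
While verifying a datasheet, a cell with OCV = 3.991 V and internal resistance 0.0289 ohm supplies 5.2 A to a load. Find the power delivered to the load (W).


Step 1: V_terminal = OCV - I*R = 3.991 - 5.2 * 0.0289 = 3.8407 V
Step 2: P_out = V_terminal * I = 3.8407 * 5.2 = 19.97 W

19.97 W


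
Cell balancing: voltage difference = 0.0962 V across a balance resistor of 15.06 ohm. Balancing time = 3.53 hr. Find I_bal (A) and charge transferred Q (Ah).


First, Ohm's law: I_bal = 0.0962 V / 15.06 ohm = 0.0063878 A
Then Q = I * t = 0.0063878 A * 3.53 hr = 0.02255 Ah

I=0.0063878 A, Q=0.02255 Ah


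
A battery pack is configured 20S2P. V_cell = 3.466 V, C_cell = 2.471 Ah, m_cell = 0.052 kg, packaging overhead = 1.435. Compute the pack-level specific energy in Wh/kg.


Step 1: V_pack = 20 * 3.466 = 69.32 V
Step 2: C_pack = 2 * 2.471 = 4.942 Ah
Step 3: E_pack = V_pack * C_pack = 69.32 * 4.942 = 342.58 Wh
Step 4: m_pack = 20 * 2 * 0.052 * 1.435 = 2.9848 kg
Step 5: ED = E_pack / m_pack = 342.58 / 2.9848 = 114.8 Wh/kg

114.8 Wh/kg


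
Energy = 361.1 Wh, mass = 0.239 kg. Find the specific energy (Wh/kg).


ED = E / m = 361.1 / 0.239 = 1511 Wh/kg

1511 Wh/kg


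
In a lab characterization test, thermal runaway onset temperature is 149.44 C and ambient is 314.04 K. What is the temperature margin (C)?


Convert: T_ambient = 314.04 K = 40.89 C
margin = 149.44 - 40.89 = 108.55 C

108.55 C


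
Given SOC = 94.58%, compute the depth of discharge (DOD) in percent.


DOD = 100 - SOC = 100 - 94.58 = 5.42%

5.42%


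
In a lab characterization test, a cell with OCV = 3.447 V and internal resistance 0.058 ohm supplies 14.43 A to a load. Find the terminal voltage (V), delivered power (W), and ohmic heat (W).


Step 1: V_terminal = OCV - I*R = 3.447 - 14.43 * 0.058 = 2.6101 V
Step 2: P_out = V_terminal * I = 2.6101 * 14.43 = 37.66 W
Step 3: Q = I^2 * R = 14.43^2 * 0.058 = 12.08 W

V=2.6101 V, P=37.66 W, Q=12.08 W


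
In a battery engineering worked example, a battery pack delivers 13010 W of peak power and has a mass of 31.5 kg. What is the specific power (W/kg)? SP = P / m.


Specific power = 13010 W / 31.5 kg = 413.0 W/kg

413.0 W/kg


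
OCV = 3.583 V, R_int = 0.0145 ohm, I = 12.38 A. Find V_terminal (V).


V = OCV - I*R = 3.583 - 12.38 * 0.0145 = 3.403 V

3.403 V


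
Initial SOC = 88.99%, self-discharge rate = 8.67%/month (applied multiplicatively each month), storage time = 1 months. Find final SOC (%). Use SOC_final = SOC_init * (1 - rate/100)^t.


decay = (1 - 8.67/100)^1 = 0.9133
SOC_final = 88.99 * 0.9133 = 81.27%

81.27%


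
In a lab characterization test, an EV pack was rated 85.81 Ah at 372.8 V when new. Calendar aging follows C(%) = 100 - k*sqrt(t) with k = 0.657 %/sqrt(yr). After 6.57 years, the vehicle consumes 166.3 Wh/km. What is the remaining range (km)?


Step 1: capacity retention = 100 - 0.657 * sqrt(6.57) = 100 - 0.657 * 2.5632 = 98.316%
Step 2: C_now = 85.81 * 98.316/100 = 84.365 Ah
Step 3: E_pack = V * C_now = 372.8 * 84.365 = 31451 Wh
Step 4: range = E_pack / consumption = 31451 / 166.3 = 189.1 km

189.1 km


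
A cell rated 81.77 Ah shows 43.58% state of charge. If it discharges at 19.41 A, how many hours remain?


Step 1: remaining = SOC/100 * C_total = 43.58/100 * 81.77 = 35.635 Ah
Step 2: t = remaining / I = 35.635 / 19.41 = 1.836 hr

1.836 hr


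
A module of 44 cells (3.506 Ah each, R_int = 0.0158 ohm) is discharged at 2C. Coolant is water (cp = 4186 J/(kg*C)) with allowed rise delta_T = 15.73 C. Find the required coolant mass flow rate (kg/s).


Step 1: I = 2 * 3.506 = 7.012 A
Step 2: Q_cell = I^2 * R = 7.012^2 * 0.0158 = 0.77686 W
Step 3: Q_total = 44 * 0.77686 = 34.182 W
Step 4: m_dot = Q_total / (cp * dT) = 34.182 / (4186 * 15.73) = 5.191e-04 kg/s

5.191e-04 kg/s


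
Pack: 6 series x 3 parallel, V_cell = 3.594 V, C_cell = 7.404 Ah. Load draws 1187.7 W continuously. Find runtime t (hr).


Step 1: E_pack = Ns * V_cell * Np * C_cell = 6 * 3.594 * 3 * 7.404 = 478.98 Wh
Step 2: t = E_pack / P = 478.98 / 1187.7 = 0.4033 hr

0.4033 hr


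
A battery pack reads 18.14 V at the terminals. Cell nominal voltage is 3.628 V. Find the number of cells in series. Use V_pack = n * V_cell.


Rearranging: n = V_pack / V_cell = 18.14 / 3.628 = 5 cells

5


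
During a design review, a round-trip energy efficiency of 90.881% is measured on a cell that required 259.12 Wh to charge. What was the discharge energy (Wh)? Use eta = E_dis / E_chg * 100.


E_dis = eta/100 * E_chg = 90.881/100 * 259.12 = 235.5 Wh

235.5 Wh


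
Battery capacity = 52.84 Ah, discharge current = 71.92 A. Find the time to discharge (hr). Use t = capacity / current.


Runtime = 52.84 Ah / 71.92 A = 0.7347 hr

0.7347 hr


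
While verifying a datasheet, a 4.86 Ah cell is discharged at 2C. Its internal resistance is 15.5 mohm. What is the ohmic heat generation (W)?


Convert: R = 15.5 mohm = 0.0155 ohm
Step 1: I = C_rate * capacity = 2 * 4.86 = 9.72 A
Step 2: Q = I^2 * R = 9.72^2 * 0.0155 = 94.478 * 0.0155 = 1.464 W

1.464 W


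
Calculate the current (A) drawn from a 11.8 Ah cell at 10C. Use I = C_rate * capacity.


At 10C: I = 10 * 11.8 Ah = 118 A

118 A


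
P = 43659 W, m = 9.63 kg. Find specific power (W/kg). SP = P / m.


SP = P / m = 43659 / 9.63 = 4534 W/kg

4534 W/kg


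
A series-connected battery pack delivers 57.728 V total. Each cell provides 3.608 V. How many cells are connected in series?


Rearranging: n = V_pack / V_cell = 57.728 / 3.608 = 16 cells

16


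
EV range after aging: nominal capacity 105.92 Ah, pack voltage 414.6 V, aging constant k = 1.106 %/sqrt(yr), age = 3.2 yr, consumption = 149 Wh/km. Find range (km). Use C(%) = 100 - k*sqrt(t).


Step 1: capacity retention = 100 - 1.106 * sqrt(3.2) = 100 - 1.106 * 1.7889 = 98.021%
Step 2: C_now = 105.92 * 98.021/100 = 103.82 Ah
Step 3: E_pack = V * C_now = 414.6 * 103.82 = 43044 Wh
Step 4: range = E_pack / consumption = 43044 / 149 = 288.9 km

288.9 km


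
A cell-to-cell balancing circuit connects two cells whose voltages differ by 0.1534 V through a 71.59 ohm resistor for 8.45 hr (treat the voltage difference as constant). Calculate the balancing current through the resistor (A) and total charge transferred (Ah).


First, Ohm's law: I_bal = 0.1534 V / 71.59 ohm = 0.0021428 A
Then Q = I * t = 0.0021428 A * 8.45 hr = 0.01811 Ah

I=0.0021428 A, Q=0.01811 Ah


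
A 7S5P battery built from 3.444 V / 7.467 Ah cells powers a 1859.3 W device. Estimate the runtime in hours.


Step 1: E_pack = Ns * V_cell * Np * C_cell = 7 * 3.444 * 5 * 7.467 = 900.07 Wh
Step 2: t = E_pack / P = 900.07 / 1859.3 = 0.4841 hr

0.4841 hr


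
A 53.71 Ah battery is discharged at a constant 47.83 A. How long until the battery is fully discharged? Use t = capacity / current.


t = capacity / current = 53.71 / 47.83 = 1.123 hr

1.123 hr


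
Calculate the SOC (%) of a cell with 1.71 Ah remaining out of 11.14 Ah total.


SOC% = 1.71 / 11.14 * 100 = 15.35%

15.35%


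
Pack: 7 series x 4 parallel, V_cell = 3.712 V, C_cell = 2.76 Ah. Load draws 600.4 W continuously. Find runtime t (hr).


Step 1: E_pack = Ns * V_cell * Np * C_cell = 7 * 3.712 * 4 * 2.76 = 286.86 Wh
Step 2: t = E_pack / P = 286.86 / 600.4 = 0.4778 hr

0.4778 hr


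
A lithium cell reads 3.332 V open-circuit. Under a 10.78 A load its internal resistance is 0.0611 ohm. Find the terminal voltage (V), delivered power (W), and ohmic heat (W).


Step 1: V_terminal = OCV - I*R = 3.332 - 10.78 * 0.0611 = 2.6733 V
Step 2: P_out = V_terminal * I = 2.6733 * 10.78 = 28.82 W
Step 3: Q = I^2 * R = 10.78^2 * 0.0611 = 7.100 W

V=2.6733 V, P=28.82 W, Q=7.100 W


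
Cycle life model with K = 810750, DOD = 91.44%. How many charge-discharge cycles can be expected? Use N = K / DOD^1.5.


DOD^1.5 = 874.39
N = K / DOD^1.5 = 810750 / 874.39 = 927.2

927.2 cycles


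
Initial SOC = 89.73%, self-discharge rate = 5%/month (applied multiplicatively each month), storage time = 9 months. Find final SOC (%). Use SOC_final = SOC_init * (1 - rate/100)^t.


decay = (1 - 5/100)^9 = 0.63025
SOC_final = 89.73 * 0.63025 = 56.55%

56.55%


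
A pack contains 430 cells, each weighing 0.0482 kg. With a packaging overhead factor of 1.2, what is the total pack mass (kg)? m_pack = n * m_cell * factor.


m_pack = n * m_cell * overhead = 430 * 0.0482 * 1.2 = 24.87 kg

24.87 kg


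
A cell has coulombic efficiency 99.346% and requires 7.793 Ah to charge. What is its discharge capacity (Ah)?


Q_dis = eta/100 * Q_chg = 99.346/100 * 7.793 = 7.742 Ah

7.742 Ah


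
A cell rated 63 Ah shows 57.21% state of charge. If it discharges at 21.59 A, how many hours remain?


Step 1: remaining = SOC/100 * C_total = 57.21/100 * 63 = 36.042 Ah
Step 2: t = remaining / I = 36.042 / 21.59 = 1.669 hr

1.669 hr


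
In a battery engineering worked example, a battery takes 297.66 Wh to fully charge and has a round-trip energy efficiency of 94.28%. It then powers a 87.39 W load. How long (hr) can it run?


Step 1: E_discharge = eta/100 * E_charge = 94.28/100 * 297.66 = 280.63 Wh
Step 2: t = E_discharge / P = 280.63 / 87.39 = 3.211 hr

3.211 hr


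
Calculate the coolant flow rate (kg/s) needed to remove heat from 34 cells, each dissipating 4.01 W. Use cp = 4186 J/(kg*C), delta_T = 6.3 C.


Q_total = 34 * 4.01 = 136.34 W
m_dot = Q_total / (cp * dT) = 136.34 / (4186 * 6.3) = 0.005170 kg/s

0.005170 kg/s


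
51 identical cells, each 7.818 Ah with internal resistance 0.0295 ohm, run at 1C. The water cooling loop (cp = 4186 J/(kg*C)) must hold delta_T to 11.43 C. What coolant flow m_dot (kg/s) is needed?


Step 1: I = 1 * 7.818 = 7.818 A
Step 2: Q_cell = I^2 * R = 7.818^2 * 0.0295 = 1.8031 W
Step 3: Q_total = 51 * 1.8031 = 91.958 W
Step 4: m_dot = Q_total / (cp * dT) = 91.958 / (4186 * 11.43) = 0.001922 kg/s

0.001922 kg/s


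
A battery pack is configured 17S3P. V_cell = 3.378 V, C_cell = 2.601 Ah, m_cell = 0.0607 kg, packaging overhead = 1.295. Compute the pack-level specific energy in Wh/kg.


Step 1: V_pack = 17 * 3.378 = 57.426 V
Step 2: C_pack = 3 * 2.601 = 7.803 Ah
Step 3: E_pack = V_pack * C_pack = 57.426 * 7.803 = 448.1 Wh
Step 4: m_pack = 17 * 3 * 0.0607 * 1.295 = 4.0089 kg
Step 5: ED = E_pack / m_pack = 448.1 / 4.0089 = 111.8 Wh/kg

111.8 Wh/kg


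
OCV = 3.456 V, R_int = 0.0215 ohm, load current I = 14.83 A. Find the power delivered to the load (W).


Step 1: V_terminal = OCV - I*R = 3.456 - 14.83 * 0.0215 = 3.1372 V
Step 2: P_out = V_terminal * I = 3.1372 * 14.83 = 46.52 W

46.52 W


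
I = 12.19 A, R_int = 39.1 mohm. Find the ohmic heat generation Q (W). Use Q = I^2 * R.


Convert: R = 39.1 mohm = 0.0391 ohm
Q = I^2 * R = 12.19^2 * 0.0391 = 5.810 W

5.810 W


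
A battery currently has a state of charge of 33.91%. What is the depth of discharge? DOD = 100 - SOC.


DOD = 100 - SOC = 100 - 33.91 = 66.09%

66.09%


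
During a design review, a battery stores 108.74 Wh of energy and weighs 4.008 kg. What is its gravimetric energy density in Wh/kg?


ED = E / m = 108.74 / 4.008 = 27.13 Wh/kg

27.13 Wh/kg


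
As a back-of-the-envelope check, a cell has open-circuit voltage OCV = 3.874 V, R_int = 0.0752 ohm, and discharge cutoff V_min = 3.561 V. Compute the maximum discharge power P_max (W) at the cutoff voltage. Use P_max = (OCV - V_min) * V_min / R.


dV = OCV - V_min = 0.313 V (so I_max = dV / R)
P_max = dV * V_min / R = 0.313 * 3.561 / 0.0752 = 14.82 W

14.82 W


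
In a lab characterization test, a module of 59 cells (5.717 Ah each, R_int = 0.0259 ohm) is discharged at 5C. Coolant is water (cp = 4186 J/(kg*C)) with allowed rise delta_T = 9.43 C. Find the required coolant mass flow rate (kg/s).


Step 1: I = 5 * 5.717 = 28.585 A
Step 2: Q_cell = I^2 * R = 28.585^2 * 0.0259 = 21.163 W
Step 3: Q_total = 59 * 21.163 = 1248.6 W
Step 4: m_dot = Q_total / (cp * dT) = 1248.6 / (4186 * 9.43) = 0.03163 kg/s

0.03163 kg/s


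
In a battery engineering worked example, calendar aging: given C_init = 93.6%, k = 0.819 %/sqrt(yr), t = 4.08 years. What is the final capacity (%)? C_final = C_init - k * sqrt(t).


Step 1: sqrt(4.08 yr) = 2.0199
Step 2: drop = 0.819 * 2.0199 = 1.6543
Step 3: C_final = 93.6 - 1.6543 = 91.95%

91.95%


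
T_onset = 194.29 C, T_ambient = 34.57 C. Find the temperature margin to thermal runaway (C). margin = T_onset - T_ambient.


Safety margin = 194.29 C - 34.57 C = 159.72 C

159.72 C


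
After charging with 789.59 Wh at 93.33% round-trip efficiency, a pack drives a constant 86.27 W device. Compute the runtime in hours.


Step 1: E_discharge = eta/100 * E_charge = 93.33/100 * 789.59 = 736.92 Wh
Step 2: t = E_discharge / P = 736.92 / 86.27 = 8.542 hr

8.542 hr


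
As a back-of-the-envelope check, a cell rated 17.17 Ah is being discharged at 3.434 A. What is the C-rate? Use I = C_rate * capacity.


C_rate = I / capacity = 3.434 / 17.17 = 0.2C

0.2C


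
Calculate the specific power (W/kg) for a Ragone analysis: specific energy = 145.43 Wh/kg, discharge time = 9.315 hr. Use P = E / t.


Specific power = 145.43 Wh/kg / 9.315 hr = 15.61 W/kg

15.61 W/kg


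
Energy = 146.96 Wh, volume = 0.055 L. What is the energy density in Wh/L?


ED = E / V = 146.96 / 0.055 = 2672 Wh/L

2672 Wh/L


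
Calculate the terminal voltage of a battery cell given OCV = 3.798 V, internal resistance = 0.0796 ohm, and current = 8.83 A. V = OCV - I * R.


V = OCV - I*R = 3.798 - 8.83 * 0.0796 = 3.095 V

3.095 V


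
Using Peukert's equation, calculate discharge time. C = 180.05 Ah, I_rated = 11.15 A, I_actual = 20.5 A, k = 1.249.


Step 1: t_rated = C / I_rated = 180.05 / 11.15 = 16.148 hr
Step 2: ratio = 11.15 / 20.5 = 0.5439
Step 3: ratio^k = 0.5439^1.249 = 0.46737
Step 4: t = t_rated * ratio^k = 16.148 * 0.46737 = 7.547 hr

7.547 hr


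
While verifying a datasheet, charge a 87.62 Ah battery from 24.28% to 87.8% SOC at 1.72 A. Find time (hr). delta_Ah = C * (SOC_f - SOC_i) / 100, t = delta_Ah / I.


Step 1: dSOC = 87.8% - 24.28% = 63.52%
Step 2: delta_Ah = 87.62 * 63.52 / 100 = 55.656 Ah
Step 3: t = 55.656 / 1.72 = 32.36 hr

32.36 hr


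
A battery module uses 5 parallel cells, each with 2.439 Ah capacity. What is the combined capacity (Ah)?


C_total = 5 * 2.439 = 12.195 Ah

12.195 Ah


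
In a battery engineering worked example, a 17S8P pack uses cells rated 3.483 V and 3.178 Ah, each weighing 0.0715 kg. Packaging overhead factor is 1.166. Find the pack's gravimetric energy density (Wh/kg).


Step 1: V_pack = 17 * 3.483 = 59.211 V
Step 2: C_pack = 8 * 3.178 = 25.424 Ah
Step 3: E_pack = V_pack * C_pack = 59.211 * 25.424 = 1505.4 Wh
Step 4: m_pack = 17 * 8 * 0.0715 * 1.166 = 11.338 kg
Step 5: ED = E_pack / m_pack = 1505.4 / 11.338 = 132.8 Wh/kg

132.8 Wh/kg


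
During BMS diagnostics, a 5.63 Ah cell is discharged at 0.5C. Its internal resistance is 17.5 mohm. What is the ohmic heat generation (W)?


Convert: R = 17.5 mohm = 0.0175 ohm
Step 1: I = C_rate * capacity = 0.5 * 5.63 = 2.815 A
Step 2: Q = I^2 * R = 2.815^2 * 0.0175 = 7.9242 * 0.0175 = 0.1387 W

0.1387 W


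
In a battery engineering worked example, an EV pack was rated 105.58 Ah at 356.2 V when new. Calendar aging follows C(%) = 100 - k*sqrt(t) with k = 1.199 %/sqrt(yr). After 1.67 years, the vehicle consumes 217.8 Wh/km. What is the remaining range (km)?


Step 1: capacity retention = 100 - 1.199 * sqrt(1.67) = 100 - 1.199 * 1.2923 = 98.451%
Step 2: C_now = 105.58 * 98.451/100 = 103.94 Ah
Step 3: E_pack = V * C_now = 356.2 * 103.94 = 37023 Wh
Step 4: range = E_pack / consumption = 37023 / 217.8 = 170.0 km

170.0 km


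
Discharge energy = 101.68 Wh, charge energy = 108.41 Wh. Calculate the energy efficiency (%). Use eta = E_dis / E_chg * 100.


Round-trip efficiency = 101.68/108.41 * 100% = 93.79%

93.79%


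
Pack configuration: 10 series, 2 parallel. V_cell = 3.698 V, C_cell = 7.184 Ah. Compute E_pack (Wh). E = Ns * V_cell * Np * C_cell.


V_pack = 10 * 3.698 = 36.98 V
C_pack = 2 * 7.184 = 14.368 Ah
E = V_pack * C_pack = 36.98 * 14.368 = 531.3 Wh

531.3 Wh


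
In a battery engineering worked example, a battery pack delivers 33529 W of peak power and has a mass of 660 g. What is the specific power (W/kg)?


Convert: m = 660 g = 0.66 kg
SP = P / m = 33529 / 0.66 = 50800 W/kg

50800 W/kg


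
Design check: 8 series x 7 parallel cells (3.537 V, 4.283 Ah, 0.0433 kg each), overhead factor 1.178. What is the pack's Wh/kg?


Step 1: V_pack = 8 * 3.537 = 28.296 V
Step 2: C_pack = 7 * 4.283 = 29.981 Ah
Step 3: E_pack = V_pack * C_pack = 28.296 * 29.981 = 848.34 Wh
Step 4: m_pack = 8 * 7 * 0.0433 * 1.178 = 2.8564 kg
Step 5: ED = E_pack / m_pack = 848.34 / 2.8564 = 297.0 Wh/kg

297.0 Wh/kg


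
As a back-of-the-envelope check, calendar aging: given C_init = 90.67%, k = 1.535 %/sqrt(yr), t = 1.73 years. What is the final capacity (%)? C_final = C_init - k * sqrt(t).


sqrt(t) = sqrt(1.73) = 1.3153
C_final = 90.67 - 1.535 * 1.3153 = 88.65%

88.65%


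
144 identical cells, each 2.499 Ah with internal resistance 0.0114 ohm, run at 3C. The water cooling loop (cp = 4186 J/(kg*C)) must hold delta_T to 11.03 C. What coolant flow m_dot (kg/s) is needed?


Step 1: I = 3 * 2.499 = 7.497 A
Step 2: Q_cell = I^2 * R = 7.497^2 * 0.0114 = 0.64074 W
Step 3: Q_total = 144 * 0.64074 = 92.267 W
Step 4: m_dot = Q_total / (cp * dT) = 92.267 / (4186 * 11.03) = 0.001998 kg/s

0.001998 kg/s


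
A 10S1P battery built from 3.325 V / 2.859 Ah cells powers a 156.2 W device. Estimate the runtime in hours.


Step 1: E_pack = Ns * V_cell * Np * C_cell = 10 * 3.325 * 1 * 2.859 = 95.062 Wh
Step 2: t = E_pack / P = 95.062 / 156.2 = 0.6086 hr

0.6086 hr


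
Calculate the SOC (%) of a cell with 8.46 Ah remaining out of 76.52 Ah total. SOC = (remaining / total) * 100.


SOC = (remaining / total) * 100 = (8.46 / 76.52) * 100 = 11.06%

11.06%


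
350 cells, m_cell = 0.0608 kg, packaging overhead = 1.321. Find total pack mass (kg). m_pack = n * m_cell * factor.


m_pack = n * m_cell * overhead = 350 * 0.0608 * 1.321 = 28.11 kg

28.11 kg


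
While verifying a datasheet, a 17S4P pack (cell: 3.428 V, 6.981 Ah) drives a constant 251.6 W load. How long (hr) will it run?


Step 1: E_pack = Ns * V_cell * Np * C_cell = 17 * 3.428 * 4 * 6.981 = 1627.3 Wh
Step 2: t = E_pack / P = 1627.3 / 251.6 = 6.468 hr

6.468 hr


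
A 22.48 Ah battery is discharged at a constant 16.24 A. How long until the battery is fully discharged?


t = capacity / current = 22.48 / 16.24 = 1.384 hr

1.384 hr


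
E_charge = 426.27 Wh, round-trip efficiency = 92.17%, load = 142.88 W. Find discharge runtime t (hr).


Step 1: E_discharge = eta/100 * E_charge = 92.17/100 * 426.27 = 392.89 Wh
Step 2: t = E_discharge / P = 392.89 / 142.88 = 2.750 hr

2.750 hr


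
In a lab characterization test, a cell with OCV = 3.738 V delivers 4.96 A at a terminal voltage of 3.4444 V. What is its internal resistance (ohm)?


R = (OCV - V) / I = (3.738 - 3.4444) / 4.96 = 0.05919 ohm

0.05919 ohm


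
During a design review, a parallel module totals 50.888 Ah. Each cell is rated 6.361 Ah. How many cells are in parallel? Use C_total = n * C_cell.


n = C_total / C_cell = 50.888 / 6.361 = 8

8


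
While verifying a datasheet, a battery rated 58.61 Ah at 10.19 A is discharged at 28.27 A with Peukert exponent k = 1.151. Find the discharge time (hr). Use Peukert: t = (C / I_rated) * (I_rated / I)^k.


t_rated = C / I_rated = 58.61 / 10.19 = 5.7517 hr
(I_rated/I)^k = (0.36045)^1.151 = 0.30898
t = t_rated * (I_rated/I)^k = 5.7517 * 0.30898 = 1.777 hr

1.777 hr


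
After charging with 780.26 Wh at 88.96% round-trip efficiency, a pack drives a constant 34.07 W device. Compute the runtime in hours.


Step 1: E_discharge = eta/100 * E_charge = 88.96/100 * 780.26 = 694.12 Wh
Step 2: t = E_discharge / P = 694.12 / 34.07 = 20.37 hr

20.37 hr


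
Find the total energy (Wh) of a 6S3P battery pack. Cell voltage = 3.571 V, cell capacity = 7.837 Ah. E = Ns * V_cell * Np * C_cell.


V_pack = 6 * 3.571 = 21.426 V
C_pack = 3 * 7.837 = 23.511 Ah
E = V_pack * C_pack = 21.426 * 23.511 = 503.7 Wh

503.7 Wh


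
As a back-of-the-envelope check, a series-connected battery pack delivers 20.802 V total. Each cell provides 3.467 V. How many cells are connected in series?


n = V_pack / V_cell = 20.802 / 3.467 = 6

6


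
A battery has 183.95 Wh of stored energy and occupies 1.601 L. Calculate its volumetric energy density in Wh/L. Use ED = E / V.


Volumetric ED = 183.95 Wh / 1.601 L = 114.9 Wh/L

114.9 Wh/L


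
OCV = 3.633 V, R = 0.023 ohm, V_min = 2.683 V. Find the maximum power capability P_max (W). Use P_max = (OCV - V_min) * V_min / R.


P_max = (OCV - V_min) * V_min / R = (3.633 - 2.683) * 2.683 / 0.023 = 0.95 * 2.683 / 0.023 = 110.8 W

110.8 W


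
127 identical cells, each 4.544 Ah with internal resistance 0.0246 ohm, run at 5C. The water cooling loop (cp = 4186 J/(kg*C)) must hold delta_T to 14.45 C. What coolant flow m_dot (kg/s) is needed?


Step 1: I = 5 * 4.544 = 22.72 A
Step 2: Q_cell = I^2 * R = 22.72^2 * 0.0246 = 12.698 W
Step 3: Q_total = 127 * 12.698 = 1612.6 W
Step 4: m_dot = Q_total / (cp * dT) = 1612.6 / (4186 * 14.45) = 0.02666 kg/s

0.02666 kg/s


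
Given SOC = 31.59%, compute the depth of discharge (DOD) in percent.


DOD = 100 - SOC = 100 - 31.59 = 68.41%

68.41%


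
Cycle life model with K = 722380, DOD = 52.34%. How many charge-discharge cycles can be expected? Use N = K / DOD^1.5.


DOD^1.5 = 378.66
N = K / DOD^1.5 = 722380 / 378.66 = 1908

1908 cycles


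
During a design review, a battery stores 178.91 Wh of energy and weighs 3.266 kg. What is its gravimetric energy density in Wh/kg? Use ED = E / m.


Specific energy = 178.91 Wh / 3.266 kg = 54.78 Wh/kg

54.78 Wh/kg


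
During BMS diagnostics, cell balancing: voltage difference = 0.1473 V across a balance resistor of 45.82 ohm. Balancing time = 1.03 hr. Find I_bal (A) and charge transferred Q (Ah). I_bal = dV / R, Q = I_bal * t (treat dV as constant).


First, Ohm's law: I_bal = 0.1473 V / 45.82 ohm = 0.0032148 A
Then Q = I * t = 0.0032148 A * 1.03 hr = 0.003311 Ah

I=0.0032148 A, Q=0.003311 Ah


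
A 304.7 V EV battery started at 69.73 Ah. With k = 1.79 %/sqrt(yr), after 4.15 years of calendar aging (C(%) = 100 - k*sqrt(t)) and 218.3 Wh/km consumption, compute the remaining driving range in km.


Step 1: capacity retention = 100 - 1.79 * sqrt(4.15) = 100 - 1.79 * 2.0372 = 96.353%
Step 2: C_now = 69.73 * 96.353/100 = 67.187 Ah
Step 3: E_pack = V * C_now = 304.7 * 67.187 = 20472 Wh
Step 4: range = E_pack / consumption = 20472 / 218.3 = 93.78 km

93.78 km


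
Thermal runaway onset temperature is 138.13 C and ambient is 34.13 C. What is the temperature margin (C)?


Safety margin = 138.13 C - 34.13 C = 104 C

104 C


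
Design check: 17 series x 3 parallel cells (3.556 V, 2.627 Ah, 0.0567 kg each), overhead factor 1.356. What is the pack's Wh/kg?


Step 1: V_pack = 17 * 3.556 = 60.452 V
Step 2: C_pack = 3 * 2.627 = 7.881 Ah
Step 3: E_pack = V_pack * C_pack = 60.452 * 7.881 = 476.42 Wh
Step 4: m_pack = 17 * 3 * 0.0567 * 1.356 = 3.9211 kg
Step 5: ED = E_pack / m_pack = 476.42 / 3.9211 = 121.5 Wh/kg

121.5 Wh/kg


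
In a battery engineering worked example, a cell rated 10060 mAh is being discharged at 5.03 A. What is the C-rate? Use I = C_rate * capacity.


Convert: capacity = 10060 mAh = 10.06 Ah
Rearranging: C_rate = 5.03 / 10.06 = 0.5C

0.5C


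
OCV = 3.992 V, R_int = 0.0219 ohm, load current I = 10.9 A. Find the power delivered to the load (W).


Step 1: V_terminal = OCV - I*R = 3.992 - 10.9 * 0.0219 = 3.7533 V
Step 2: P_out = V_terminal * I = 3.7533 * 10.9 = 40.91 W

40.91 W


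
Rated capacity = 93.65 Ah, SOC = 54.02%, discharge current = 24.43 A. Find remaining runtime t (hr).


Step 1: remaining = SOC/100 * C_total = 54.02/100 * 93.65 = 50.59 Ah
Step 2: t = remaining / I = 50.59 / 24.43 = 2.071 hr

2.071 hr


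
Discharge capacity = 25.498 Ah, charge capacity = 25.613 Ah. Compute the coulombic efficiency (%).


Coulombic efficiency = 25.498/25.613 * 100% = 99.55%

99.55%


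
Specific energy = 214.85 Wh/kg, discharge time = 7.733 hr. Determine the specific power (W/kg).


P_specific = E / t = 214.85 / 7.733 = 27.78 W/kg

27.78 W/kg


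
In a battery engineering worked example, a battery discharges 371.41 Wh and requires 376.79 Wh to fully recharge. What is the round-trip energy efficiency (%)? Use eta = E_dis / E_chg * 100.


eta_e = E_dis / E_chg * 100 = 371.41 / 376.79 * 100 = 98.57%

98.57%


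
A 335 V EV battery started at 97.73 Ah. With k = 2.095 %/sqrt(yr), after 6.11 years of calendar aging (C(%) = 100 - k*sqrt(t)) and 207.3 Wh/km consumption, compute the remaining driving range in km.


Step 1: capacity retention = 100 - 2.095 * sqrt(6.11) = 100 - 2.095 * 2.4718 = 94.822%
Step 2: C_now = 97.73 * 94.822/100 = 92.67 Ah
Step 3: E_pack = V * C_now = 335 * 92.67 = 31044 Wh
Step 4: range = E_pack / consumption = 31044 / 207.3 = 149.8 km

149.8 km


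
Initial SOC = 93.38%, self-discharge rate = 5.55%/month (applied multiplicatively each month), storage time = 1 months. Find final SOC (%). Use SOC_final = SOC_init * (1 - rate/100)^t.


Monthly retention factor = 1 - 5.55/100 = 0.9445
Over 1 months: factor^1 = 0.9445
SOC_final = 93.38 * 0.9445 = 88.20%

88.20%


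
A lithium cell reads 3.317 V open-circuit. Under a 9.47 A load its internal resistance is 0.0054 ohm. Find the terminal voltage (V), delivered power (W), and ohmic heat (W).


Step 1: V_terminal = OCV - I*R = 3.317 - 9.47 * 0.0054 = 3.2659 V
Step 2: P_out = V_terminal * I = 3.2659 * 9.47 = 30.93 W
Step 3: Q = I^2 * R = 9.47^2 * 0.0054 = 0.4843 W

V=3.2659 V, P=30.93 W, Q=0.4843 W


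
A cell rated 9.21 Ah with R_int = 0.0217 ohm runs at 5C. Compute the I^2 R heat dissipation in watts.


Step 1: I = C_rate * capacity = 5 * 9.21 = 46.05 A
Step 2: Q = I^2 * R = 46.05^2 * 0.0217 = 2120.6 * 0.0217 = 46.02 W

46.02 W


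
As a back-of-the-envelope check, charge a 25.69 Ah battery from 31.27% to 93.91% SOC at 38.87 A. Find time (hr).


delta_Ah = 25.69 * (93.91 - 31.27) / 100 = 16.092 Ah
t = delta_Ah / I = 16.092 / 38.87 = 0.4140 hr

0.4140 hr


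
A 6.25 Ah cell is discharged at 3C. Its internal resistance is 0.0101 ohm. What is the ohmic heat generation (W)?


Step 1: I = C_rate * capacity = 3 * 6.25 = 18.75 A
Step 2: Q = I^2 * R = 18.75^2 * 0.0101 = 351.56 * 0.0101 = 3.551 W

3.551 W


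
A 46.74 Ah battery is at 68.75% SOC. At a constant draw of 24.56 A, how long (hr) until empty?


Step 1: remaining = SOC/100 * C_total = 68.75/100 * 46.74 = 32.134 Ah
Step 2: t = remaining / I = 32.134 / 24.56 = 1.308 hr

1.308 hr


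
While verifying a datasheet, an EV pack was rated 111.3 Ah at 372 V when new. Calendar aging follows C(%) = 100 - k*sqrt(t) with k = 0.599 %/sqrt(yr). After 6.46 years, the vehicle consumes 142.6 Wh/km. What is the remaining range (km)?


Step 1: capacity retention = 100 - 0.599 * sqrt(6.46) = 100 - 0.599 * 2.5417 = 98.478%
Step 2: C_now = 111.3 * 98.478/100 = 109.61 Ah
Step 3: E_pack = V * C_now = 372 * 109.61 = 40775 Wh
Step 4: range = E_pack / consumption = 40775 / 142.6 = 285.9 km

285.9 km


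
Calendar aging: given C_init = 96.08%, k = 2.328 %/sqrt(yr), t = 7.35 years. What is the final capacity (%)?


sqrt(t) = sqrt(7.35) = 2.7111
C_final = 96.08 - 2.328 * 2.7111 = 89.77%

89.77%


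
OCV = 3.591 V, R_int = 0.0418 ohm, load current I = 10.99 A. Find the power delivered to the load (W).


Step 1: V_terminal = OCV - I*R = 3.591 - 10.99 * 0.0418 = 3.1316 V
Step 2: P_out = V_terminal * I = 3.1316 * 10.99 = 34.42 W

34.42 W


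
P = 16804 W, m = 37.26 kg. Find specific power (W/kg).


SP = P / m = 16804 / 37.26 = 451.0 W/kg

451.0 W/kg


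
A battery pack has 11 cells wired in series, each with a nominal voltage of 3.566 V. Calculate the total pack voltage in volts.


V_pack = n * V_cell = 11 * 3.566 = 39.226 V

39.226 V


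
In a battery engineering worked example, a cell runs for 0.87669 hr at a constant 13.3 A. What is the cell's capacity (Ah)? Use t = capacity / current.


C = I * t = 13.3 * 0.87669 = 11.66 Ah

11.66 Ah


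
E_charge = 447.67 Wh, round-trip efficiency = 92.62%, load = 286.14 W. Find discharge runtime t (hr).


Step 1: E_discharge = eta/100 * E_charge = 92.62/100 * 447.67 = 414.63 Wh
Step 2: t = E_discharge / P = 414.63 / 286.14 = 1.449 hr

1.449 hr


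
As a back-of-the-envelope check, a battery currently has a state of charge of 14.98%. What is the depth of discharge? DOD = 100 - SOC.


DOD = 100 - SOC = 100 - 14.98 = 85.02%

85.02%


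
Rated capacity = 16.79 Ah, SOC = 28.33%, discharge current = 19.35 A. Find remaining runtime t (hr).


Step 1: remaining = SOC/100 * C_total = 28.33/100 * 16.79 = 4.7566 Ah
Step 2: t = remaining / I = 4.7566 / 19.35 = 0.2458 hr

0.2458 hr


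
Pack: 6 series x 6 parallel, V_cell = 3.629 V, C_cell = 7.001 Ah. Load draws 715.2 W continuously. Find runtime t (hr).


Step 1: E_pack = Ns * V_cell * Np * C_cell = 6 * 3.629 * 6 * 7.001 = 914.64 Wh
Step 2: t = E_pack / P = 914.64 / 715.2 = 1.279 hr

1.279 hr


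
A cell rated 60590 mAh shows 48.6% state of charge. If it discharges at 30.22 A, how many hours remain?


Convert: C_total = 60590 mAh = 60.59 Ah
Step 1: remaining = SOC/100 * C_total = 48.6/100 * 60.59 = 29.447 Ah
Step 2: t = remaining / I = 29.447 / 30.22 = 0.9744 hr

0.9744 hr


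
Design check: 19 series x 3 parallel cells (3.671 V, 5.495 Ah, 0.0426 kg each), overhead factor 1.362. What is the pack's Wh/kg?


Step 1: V_pack = 19 * 3.671 = 69.749 V
Step 2: C_pack = 3 * 5.495 = 16.485 Ah
Step 3: E_pack = V_pack * C_pack = 69.749 * 16.485 = 1149.8 Wh
Step 4: m_pack = 19 * 3 * 0.0426 * 1.362 = 3.3072 kg
Step 5: ED = E_pack / m_pack = 1149.8 / 3.3072 = 347.7 Wh/kg

347.7 Wh/kg


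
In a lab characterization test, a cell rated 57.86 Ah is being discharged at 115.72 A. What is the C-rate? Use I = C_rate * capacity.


Rearranging: C_rate = 115.72 / 57.86 = 2C

2C


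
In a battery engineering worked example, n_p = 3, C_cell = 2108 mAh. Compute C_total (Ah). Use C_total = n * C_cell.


Convert: C_cell = 2108 mAh = 2.108 Ah
C_total = 3 * 2.108 = 6.324 Ah

6.324 Ah


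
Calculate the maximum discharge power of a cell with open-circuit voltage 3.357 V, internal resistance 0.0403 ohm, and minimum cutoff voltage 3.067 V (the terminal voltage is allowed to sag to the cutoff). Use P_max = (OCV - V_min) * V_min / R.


dV = OCV - V_min = 0.29 V (so I_max = dV / R)
P_max = dV * V_min / R = 0.29 * 3.067 / 0.0403 = 22.07 W

22.07 W


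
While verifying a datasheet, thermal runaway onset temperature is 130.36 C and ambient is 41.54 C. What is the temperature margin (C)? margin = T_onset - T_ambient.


margin = T_onset - T_ambient = 130.36 - 41.54 = 88.82 C

88.82 C


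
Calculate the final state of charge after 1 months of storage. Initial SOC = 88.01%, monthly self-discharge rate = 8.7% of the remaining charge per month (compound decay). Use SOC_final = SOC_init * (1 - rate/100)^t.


Monthly retention factor = 1 - 8.7/100 = 0.913
Over 1 months: factor^1 = 0.913
SOC_final = 88.01 * 0.913 = 80.35%

80.35%


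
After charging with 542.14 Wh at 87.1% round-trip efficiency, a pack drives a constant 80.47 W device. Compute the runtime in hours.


Step 1: E_discharge = eta/100 * E_charge = 87.1/100 * 542.14 = 472.2 Wh
Step 2: t = E_discharge / P = 472.2 / 80.47 = 5.868 hr

5.868 hr


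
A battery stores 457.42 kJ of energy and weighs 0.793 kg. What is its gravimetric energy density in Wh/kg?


Convert: E = 457.42 kJ = 127.06 Wh
ED = E / m = 127.06 / 0.793 = 160.2 Wh/kg

160.2 Wh/kg


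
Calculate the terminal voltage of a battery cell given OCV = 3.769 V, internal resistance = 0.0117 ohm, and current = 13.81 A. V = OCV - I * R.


IR drop = 13.81 * 0.0117 = 0.16158 V
V = 3.769 - 0.16158 = 3.607 V

3.607 V


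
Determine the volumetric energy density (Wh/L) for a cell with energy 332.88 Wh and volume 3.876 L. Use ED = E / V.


ED = E / V = 332.88 / 3.876 = 85.88 Wh/L

85.88 Wh/L


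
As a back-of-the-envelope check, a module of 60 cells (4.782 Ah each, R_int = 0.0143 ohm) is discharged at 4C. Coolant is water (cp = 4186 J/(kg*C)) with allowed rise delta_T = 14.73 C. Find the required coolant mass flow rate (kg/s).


Step 1: I = 4 * 4.782 = 19.128 A
Step 2: Q_cell = I^2 * R = 19.128^2 * 0.0143 = 5.2321 W
Step 3: Q_total = 60 * 5.2321 = 313.93 W
Step 4: m_dot = Q_total / (cp * dT) = 313.93 / (4186 * 14.73) = 0.005091 kg/s

0.005091 kg/s


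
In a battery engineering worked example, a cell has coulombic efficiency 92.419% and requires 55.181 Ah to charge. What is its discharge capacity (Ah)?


Q_dis = eta/100 * Q_chg = 92.419/100 * 55.181 = 51.00 Ah

51.00 Ah


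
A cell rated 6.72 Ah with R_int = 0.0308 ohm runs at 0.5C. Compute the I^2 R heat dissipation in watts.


Step 1: I = C_rate * capacity = 0.5 * 6.72 = 3.36 A
Step 2: Q = I^2 * R = 3.36^2 * 0.0308 = 11.29 * 0.0308 = 0.3477 W

0.3477 W


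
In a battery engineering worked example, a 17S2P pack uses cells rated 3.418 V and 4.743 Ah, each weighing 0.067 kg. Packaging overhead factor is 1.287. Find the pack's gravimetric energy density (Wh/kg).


Step 1: V_pack = 17 * 3.418 = 58.106 V
Step 2: C_pack = 2 * 4.743 = 9.486 Ah
Step 3: E_pack = V_pack * C_pack = 58.106 * 9.486 = 551.19 Wh
Step 4: m_pack = 17 * 2 * 0.067 * 1.287 = 2.9318 kg
Step 5: ED = E_pack / m_pack = 551.19 / 2.9318 = 188.0 Wh/kg

188.0 Wh/kg


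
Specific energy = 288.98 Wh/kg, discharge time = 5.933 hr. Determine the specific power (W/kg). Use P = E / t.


P_specific = E / t = 288.98 / 5.933 = 48.71 W/kg

48.71 W/kg


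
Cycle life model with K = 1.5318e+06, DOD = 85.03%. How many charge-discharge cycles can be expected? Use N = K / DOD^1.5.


DOD^1.5 = 784.08
N = K / DOD^1.5 = 1.5318e+06 / 784.08 = 1954

1954 cycles


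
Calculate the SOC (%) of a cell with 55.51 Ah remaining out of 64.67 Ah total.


SOC = (remaining / total) * 100 = (55.51 / 64.67) * 100 = 85.84%

85.84%
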